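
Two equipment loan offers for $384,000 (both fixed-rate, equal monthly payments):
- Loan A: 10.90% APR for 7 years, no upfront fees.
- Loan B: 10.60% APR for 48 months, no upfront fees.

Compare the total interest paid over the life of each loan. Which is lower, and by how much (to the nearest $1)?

Loan A: at 10.90% the monthly rate is 0.0090833, so the payment is 384,000 × 0.0090833 / (1 − 1.0090833^−84) = $6,554.84.
Total interest on Loan A = 84 × $6,554.84 − $384,000 = $166,606.56.
Loan B: monthly rate = 10.6%/12 = 0.0088333; payment = 384,000 × 0.0088333 / (1 − (1+0.0088333)^−48) = $9,850.25.
Total interest on Loan B = 48 × $9,850.25 − $384,000 = $88,812.00.
Loan B is lower by $77,794.56.

Loan B by $77,795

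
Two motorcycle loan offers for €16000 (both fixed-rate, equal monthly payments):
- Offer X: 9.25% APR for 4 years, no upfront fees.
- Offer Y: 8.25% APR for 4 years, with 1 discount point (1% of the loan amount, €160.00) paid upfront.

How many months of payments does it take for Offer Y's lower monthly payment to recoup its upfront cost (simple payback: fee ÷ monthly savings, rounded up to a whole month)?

Offer X: monthly rate = 9.25%/12 = 0.0077083; payment = 16,000 × 0.0077083 / (1 − (1+0.0077083)^−48) = €400.06.
Offer Y: monthly rate = 8.25%/12 = 0.0068750; payment = 16,000 × 0.0068750 / (1 − (1+0.0068750)^−48) = €392.49.
Monthly savings = €400.06 − €392.49 = €7.57.
Break-even = €160.00 / €7.57 = 21.14 → 22 months.

22 months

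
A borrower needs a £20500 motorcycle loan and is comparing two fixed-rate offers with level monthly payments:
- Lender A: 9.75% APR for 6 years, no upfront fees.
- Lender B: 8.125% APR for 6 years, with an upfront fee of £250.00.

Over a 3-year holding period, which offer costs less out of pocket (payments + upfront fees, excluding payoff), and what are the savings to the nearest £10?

Lender B by £340

Lender A: monthly rate = 9.75%/12 = 0.0081250; payment = 20,500 × 0.0081250 / (1 − (1+0.0081250)^−72) = £377.20.
Lender B: monthly rate = 8.125%/12 = 0.0067708; payment = 20,500 × 0.0067708 / (1 − (1+0.0067708)^−72) = £360.68.
Over 36 months: Lender A costs 36 × £377.20 = £13,579.20; Lender B costs 36 × £360.68 + £250.00 = £13,234.48.
Lender B is cheaper by £13,579.20 − £13,234.48 = £344.72.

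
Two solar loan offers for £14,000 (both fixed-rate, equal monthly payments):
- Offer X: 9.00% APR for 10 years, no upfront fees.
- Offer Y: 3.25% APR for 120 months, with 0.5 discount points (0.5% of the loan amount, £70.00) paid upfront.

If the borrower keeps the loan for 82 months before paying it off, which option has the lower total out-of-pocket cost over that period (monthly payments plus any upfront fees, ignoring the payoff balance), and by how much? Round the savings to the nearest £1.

Offer Y by £3,254

Offer X: at 9.00% the monthly rate is 0.0075000, so the payment is 14,000 × 0.0075000 / (1 − 1.0075000^−120) = £177.35.
Offer Y: at 3.25% the monthly rate is 0.0027083, so the payment is 14,000 × 0.0027083 / (1 − 1.0027083^−120) = £136.81.
Over 82 months: Offer X costs 82 × £177.35 = £14,542.70; Offer Y costs 82 × £136.81 + £70.00 = £11,288.42.
Offer Y is cheaper by £14,542.70 − £11,288.42 = £3,254.28.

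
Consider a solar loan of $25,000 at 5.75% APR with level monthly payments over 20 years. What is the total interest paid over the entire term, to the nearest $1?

Monthly rate = 5.75%/12 = 0.0047917; payment = 25,000 × 0.0047917 / (1 − (1+0.0047917)^−240) = $175.52.
Total paid = 240 × $175.52 = $42,124.80; interest = $42,124.80 − $25,000 = $17,124.80.

$17,125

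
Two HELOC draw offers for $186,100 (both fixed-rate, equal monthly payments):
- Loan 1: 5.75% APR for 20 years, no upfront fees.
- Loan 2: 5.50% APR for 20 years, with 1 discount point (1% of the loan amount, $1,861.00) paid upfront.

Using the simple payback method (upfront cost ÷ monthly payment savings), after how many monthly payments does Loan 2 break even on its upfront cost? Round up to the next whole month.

71 months

Loan 1: at 5.75% the monthly rate is 0.0047917, so the payment is 186,100 × 0.0047917 / (1 − 1.0047917^−240) = $1,306.58.
Loan 2: at 5.50% the monthly rate is 0.0045833, so the payment is 186,100 × 0.0045833 / (1 − 1.0045833^−240) = $1,280.16.
Monthly savings = $1,306.58 − $1,280.16 = $26.42.
Break-even = $1,861.00 / $26.42 = 70.44 → 71 months.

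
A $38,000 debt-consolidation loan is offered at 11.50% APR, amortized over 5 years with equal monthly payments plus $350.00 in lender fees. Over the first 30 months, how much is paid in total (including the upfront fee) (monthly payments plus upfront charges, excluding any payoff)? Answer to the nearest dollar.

Monthly rate = 11.5%/12 = 0.0095833; payment = 38,000 × 0.0095833 / (1 − (1+0.0095833)^−60) = $835.72.
Total outlay = 30 × $835.72 + $350.00 = $25,421.60.

$25,422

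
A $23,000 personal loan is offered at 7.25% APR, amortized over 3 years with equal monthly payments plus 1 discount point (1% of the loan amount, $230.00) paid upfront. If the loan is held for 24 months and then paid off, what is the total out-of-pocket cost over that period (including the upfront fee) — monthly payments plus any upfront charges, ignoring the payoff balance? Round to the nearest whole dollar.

Monthly rate = 7.25%/12 = 0.0060417; payment = 23,000 × 0.0060417 / (1 − (1+0.0060417)^−36) = $712.81.
Total outlay = 24 × $712.81 + $230.00 = $17,337.44.

$17,337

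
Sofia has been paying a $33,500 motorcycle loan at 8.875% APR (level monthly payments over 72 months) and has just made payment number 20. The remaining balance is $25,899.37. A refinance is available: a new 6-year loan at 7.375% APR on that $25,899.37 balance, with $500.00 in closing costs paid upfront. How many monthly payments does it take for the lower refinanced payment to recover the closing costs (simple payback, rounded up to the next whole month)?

4 months

Current payment = 33,500 × 8.875%/12 / (1 − (1+0.0073958)^−72) = $601.78.
Refinanced payment = 25,899.37 × 0.0061458 / (1 − (1+0.0061458)^−72) = $446.24.
Monthly savings = $601.78 − $446.24 = $155.54.
Break-even = $500.00 / $155.54 = 3.21 → 4 months.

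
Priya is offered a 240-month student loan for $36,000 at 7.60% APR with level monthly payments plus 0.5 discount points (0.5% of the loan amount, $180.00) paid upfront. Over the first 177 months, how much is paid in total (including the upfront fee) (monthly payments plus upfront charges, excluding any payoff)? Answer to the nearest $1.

$51,903

At 7.60% the monthly rate is 0.0063333, so the payment is 36,000 × 0.0063333 / (1 − 1.0063333^−240) = $292.22.
Total outlay = 177 × $292.22 + $180.00 = $51,902.94.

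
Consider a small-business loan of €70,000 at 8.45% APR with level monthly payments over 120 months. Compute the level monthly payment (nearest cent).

€866.03

At 8.45% the monthly rate is 0.0070417, so the payment is 70,000 × 0.0070417 / (1 − 1.0070417^−120) = €866.03.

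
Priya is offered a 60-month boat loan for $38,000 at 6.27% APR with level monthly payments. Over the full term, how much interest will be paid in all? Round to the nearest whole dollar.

At 6.27% the monthly rate is 0.0052250, so the payment is 38,000 × 0.0052250 / (1 − 1.0052250^−60) = $739.43.
Total paid = 60 × $739.43 = $44,365.80; interest = $44,365.80 − $38,000 = $6,365.80.

$6,366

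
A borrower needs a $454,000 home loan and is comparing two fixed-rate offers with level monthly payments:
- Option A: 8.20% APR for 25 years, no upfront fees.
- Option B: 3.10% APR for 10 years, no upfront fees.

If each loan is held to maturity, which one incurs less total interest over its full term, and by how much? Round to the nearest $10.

Option B by $540,740

Option A: monthly rate = 8.2%/12 = 0.0068333; payment = 454,000 × 0.0068333 / (1 − (1+0.0068333)^−300) = $3,564.41.
Total interest on Option A = 300 × $3,564.41 − $454,000 = $615,323.00.
Option B: at 3.10% the monthly rate is 0.0025833, so the payment is 454,000 × 0.0025833 / (1 − 1.0025833^−120) = $4,404.85.
Total interest on Option B = 120 × $4,404.85 − $454,000 = $74,582.00.
Option B is lower by $540,741.00.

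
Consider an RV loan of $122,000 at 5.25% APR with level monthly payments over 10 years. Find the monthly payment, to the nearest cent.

$1,308.96

At 5.25% the monthly rate is 0.0043750, so the payment is 122,000 × 0.0043750 / (1 − 1.0043750^−120) = $1,308.96.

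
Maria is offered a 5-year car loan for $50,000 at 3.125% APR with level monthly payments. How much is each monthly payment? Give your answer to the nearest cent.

At 3.125% the monthly rate is 0.0026042, so the payment is 50,000 × 0.0026042 / (1 − 1.0026042^−60) = $901.21.

$901.21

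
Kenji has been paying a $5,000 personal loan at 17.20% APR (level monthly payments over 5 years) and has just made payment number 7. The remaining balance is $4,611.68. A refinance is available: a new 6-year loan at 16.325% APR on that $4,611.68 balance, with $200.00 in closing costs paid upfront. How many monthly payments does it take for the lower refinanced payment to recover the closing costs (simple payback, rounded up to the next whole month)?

9 months

Current payment = 5,000 × 17.2%/12 / (1 − (1+0.0143333)^−60) = $124.80.
Refinanced payment = 4,611.68 × 0.0136042 / (1 − (1+0.0136042)^−72) = $100.86.
Monthly savings = $124.80 − $100.86 = $23.94.
Break-even = $200.00 / $23.94 = 8.35 → 9 months.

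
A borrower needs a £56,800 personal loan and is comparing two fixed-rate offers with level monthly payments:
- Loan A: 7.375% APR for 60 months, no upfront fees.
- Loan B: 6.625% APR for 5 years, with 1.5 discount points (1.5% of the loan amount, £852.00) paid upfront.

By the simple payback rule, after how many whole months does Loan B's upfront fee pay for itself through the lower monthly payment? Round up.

43 months

Loan A: monthly rate = 7.375%/12 = 0.0061458; payment = 56,800 × 0.0061458 / (1 − (1+0.0061458)^−60) = £1,134.78.
Loan B: at 6.625% the monthly rate is 0.0055208, so the payment is 56,800 × 0.0055208 / (1 − 1.0055208^−60) = £1,114.69.
Monthly savings = £1,134.78 − £1,114.69 = £20.09.
Break-even = £852.00 / £20.09 = 42.41 → 43 months.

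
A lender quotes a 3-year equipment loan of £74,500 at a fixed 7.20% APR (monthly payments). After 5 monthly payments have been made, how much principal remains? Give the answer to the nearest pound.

£65,087

With monthly rate i = 7.2%/12 = 0.0060000, the balance after k of n payments is P · [(1+i)^n − (1+i)^k] / [(1+i)^n − 1].
(1+0.0060000)^36 = 1.24030161 and (1+0.0060000)^5 = 1.03036217, so the balance is 74,500 × (1.24030161 − 1.03036217) / (1.24030161 − 1) = £65,086.91.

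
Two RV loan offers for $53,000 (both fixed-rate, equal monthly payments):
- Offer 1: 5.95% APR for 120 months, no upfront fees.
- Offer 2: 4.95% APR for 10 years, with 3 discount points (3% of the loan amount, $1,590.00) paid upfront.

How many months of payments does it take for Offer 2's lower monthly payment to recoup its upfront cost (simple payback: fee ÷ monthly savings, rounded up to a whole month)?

Offer 1: at 5.95% the monthly rate is 0.0049583, so the payment is 53,000 × 0.0049583 / (1 − 1.0049583^−120) = $587.08.
Offer 2: at 4.95% the monthly rate is 0.0041250, so the payment is 53,000 × 0.0041250 / (1 − 1.0041250^−120) = $560.85.
Monthly savings = $587.08 − $560.85 = $26.23.
Break-even = $1,590.00 / $26.23 = 60.62 → 61 months.

61 months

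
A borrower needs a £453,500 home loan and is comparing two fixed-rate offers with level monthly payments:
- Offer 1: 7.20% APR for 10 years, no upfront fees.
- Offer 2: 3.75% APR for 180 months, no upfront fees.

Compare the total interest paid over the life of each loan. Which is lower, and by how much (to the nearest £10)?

Offer 1: at 7.20% the monthly rate is 0.0060000, so the payment is 453,500 × 0.0060000 / (1 − 1.0060000^−120) = £5,312.38.
Total interest on Offer 1 = 120 × £5,312.38 − £453,500 = £183,985.60.
Offer 2: at 3.75% the monthly rate is 0.0031250, so the payment is 453,500 × 0.0031250 / (1 − 1.0031250^−180) = £3,297.95.
Total interest on Offer 2 = 180 × £3,297.95 − £453,500 = £140,131.00.
Offer 2 is lower by £43,854.60.

Offer 2 by £43,850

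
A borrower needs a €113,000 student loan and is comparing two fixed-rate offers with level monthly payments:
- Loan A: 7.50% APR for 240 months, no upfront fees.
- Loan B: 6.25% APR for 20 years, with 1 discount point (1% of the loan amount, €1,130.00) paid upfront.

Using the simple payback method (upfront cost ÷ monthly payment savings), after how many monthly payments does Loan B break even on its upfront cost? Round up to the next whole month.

Loan A: monthly rate = 7.5%/12 = 0.0062500; payment = 113,000 × 0.0062500 / (1 − (1+0.0062500)^−240) = €910.32.
Loan B: at 6.25% the monthly rate is 0.0052083, so the payment is 113,000 × 0.0052083 / (1 − 1.0052083^−240) = €825.95.
Monthly savings = €910.32 − €825.95 = €84.37.
Break-even = €1,130.00 / €84.37 = 13.39 → 14 months.

14 months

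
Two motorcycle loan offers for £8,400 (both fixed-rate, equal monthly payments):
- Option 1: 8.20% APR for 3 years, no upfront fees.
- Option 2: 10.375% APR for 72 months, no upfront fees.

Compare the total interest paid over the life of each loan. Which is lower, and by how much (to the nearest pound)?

Option 1 by £1,815

Option 1: monthly rate = 8.2%/12 = 0.0068333; payment = 8,400 × 0.0068333 / (1 − (1+0.0068333)^−36) = £264.00.
Total interest on Option 1 = 36 × £264.00 − £8,400 = £1,104.00.
Option 2: monthly rate = 10.375%/12 = 0.0086458; payment = 8,400 × 0.0086458 / (1 − (1+0.0086458)^−72) = £157.21.
Total interest on Option 2 = 72 × £157.21 − £8,400 = £2,919.12.
Option 1 is lower by £1,815.12.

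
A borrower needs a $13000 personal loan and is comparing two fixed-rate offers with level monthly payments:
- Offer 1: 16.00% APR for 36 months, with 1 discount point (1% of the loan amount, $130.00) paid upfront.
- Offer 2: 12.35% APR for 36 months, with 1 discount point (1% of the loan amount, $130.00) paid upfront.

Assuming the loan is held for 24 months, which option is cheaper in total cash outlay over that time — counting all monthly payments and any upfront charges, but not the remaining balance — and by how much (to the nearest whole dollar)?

Offer 2 by $554

Offer 1: at 16.00% the monthly rate is 0.0133333, so the payment is 13,000 × 0.0133333 / (1 − 1.0133333^−36) = $457.04.
Offer 2: at 12.35% the monthly rate is 0.0102917, so the payment is 13,000 × 0.0102917 / (1 − 1.0102917^−36) = $433.96.
Over 24 months: Offer 1 costs 24 × $457.04 + $130.00 = $11,098.96; Offer 2 costs 24 × $433.96 + $130.00 = $10,545.04.
Offer 2 is cheaper by $11,098.96 − $10,545.04 = $553.92.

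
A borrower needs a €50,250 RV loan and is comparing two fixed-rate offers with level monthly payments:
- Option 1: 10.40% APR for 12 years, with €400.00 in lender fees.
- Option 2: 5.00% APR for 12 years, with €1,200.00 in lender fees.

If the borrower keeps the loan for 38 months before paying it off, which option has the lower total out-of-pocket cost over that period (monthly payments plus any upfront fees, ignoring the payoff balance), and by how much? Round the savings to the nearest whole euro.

Option 2 by €4,803

Option 1: at 10.40% the monthly rate is 0.0086667, so the payment is 50,250 × 0.0086667 / (1 − 1.0086667^−144) = €612.20.
Option 2: at 5.00% the monthly rate is 0.0041667, so the payment is 50,250 × 0.0041667 / (1 − 1.0041667^−144) = €464.76.
Over 38 months: Option 1 costs 38 × €612.20 + €400.00 = €23,663.60; Option 2 costs 38 × €464.76 + €1,200.00 = €18,860.88.
Option 2 is cheaper by €23,663.60 − €18,860.88 = €4,802.72.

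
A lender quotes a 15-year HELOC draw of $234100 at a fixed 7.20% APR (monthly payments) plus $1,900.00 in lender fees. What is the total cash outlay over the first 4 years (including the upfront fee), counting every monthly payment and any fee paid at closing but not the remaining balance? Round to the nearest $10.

$104,160

Monthly rate = 7.2%/12 = 0.0060000; payment = 234,100 × 0.0060000 / (1 − (1+0.0060000)^−180) = $2,130.42.
Total outlay = 48 × $2,130.42 + $1,900.00 = $104,160.16.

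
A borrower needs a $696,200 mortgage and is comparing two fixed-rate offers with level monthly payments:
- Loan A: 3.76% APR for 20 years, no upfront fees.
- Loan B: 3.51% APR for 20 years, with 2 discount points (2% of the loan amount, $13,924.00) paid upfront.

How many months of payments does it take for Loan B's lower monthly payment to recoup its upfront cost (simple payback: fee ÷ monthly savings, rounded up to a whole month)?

155 months

Loan A: monthly rate = 3.76%/12 = 0.0031333; payment = 696,200 × 0.0031333 / (1 − (1+0.0031333)^−240) = $4,131.31.
Loan B: monthly rate = 3.51%/12 = 0.0029250; payment = 696,200 × 0.0029250 / (1 − (1+0.0029250)^−240) = $4,041.26.
Monthly savings = $4,131.31 − $4,041.26 = $90.05.
Break-even = $13,924.00 / $90.05 = 154.63 → 155 months.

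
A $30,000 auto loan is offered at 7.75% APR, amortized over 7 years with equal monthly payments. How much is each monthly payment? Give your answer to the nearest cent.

Monthly rate = 7.75%/12 = 0.0064583; payment = 30,000 × 0.0064583 / (1 − (1+0.0064583)^−84) = $463.86.

$463.86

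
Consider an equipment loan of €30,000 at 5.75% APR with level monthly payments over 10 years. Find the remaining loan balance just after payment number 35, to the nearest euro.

€22,947

With monthly rate i = 5.75%/12 = 0.0047917, the balance after k of n payments is P · [(1+i)^n − (1+i)^k] / [(1+i)^n − 1].
(1+0.0047917)^120 = 1.77469181 and (1+0.0047917)^35 = 1.18211808, so the balance is 30,000 × (1.77469181 − 1.18211808) / (1.77469181 − 1) = €22,947.46.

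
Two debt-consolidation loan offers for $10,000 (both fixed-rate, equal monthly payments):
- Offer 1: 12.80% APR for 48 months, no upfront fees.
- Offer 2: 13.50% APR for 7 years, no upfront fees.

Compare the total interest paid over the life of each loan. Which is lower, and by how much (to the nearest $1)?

Offer 1: at 12.80% the monthly rate is 0.0106667, so the payment is 10,000 × 0.0106667 / (1 − 1.0106667^−48) = $267.28.
Total interest on Offer 1 = 48 × $267.28 − $10,000 = $2,829.44.
Offer 2: monthly rate = 13.5%/12 = 0.0112500; payment = 10,000 × 0.0112500 / (1 − (1+0.0112500)^−84) = $184.65.
Total interest on Offer 2 = 84 × $184.65 − $10,000 = $5,510.60.
Offer 1 is lower by $2,681.16.

Offer 1 by $2,681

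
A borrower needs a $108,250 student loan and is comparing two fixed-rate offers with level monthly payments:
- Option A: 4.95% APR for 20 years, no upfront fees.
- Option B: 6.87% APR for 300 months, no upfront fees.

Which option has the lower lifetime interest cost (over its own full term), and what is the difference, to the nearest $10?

Option A: at 4.95% the monthly rate is 0.0041250, so the payment is 108,250 × 0.0041250 / (1 − 1.0041250^−240) = $711.42.
Total interest on Option A = 240 × $711.42 − $108,250 = $62,490.80.
Option B: at 6.87% the monthly rate is 0.0057250, so the payment is 108,250 × 0.0057250 / (1 − 1.0057250^−300) = $756.13.
Total interest on Option B = 300 × $756.13 − $108,250 = $118,589.00.
Option A is lower by $56,098.20.

Option A by $56,100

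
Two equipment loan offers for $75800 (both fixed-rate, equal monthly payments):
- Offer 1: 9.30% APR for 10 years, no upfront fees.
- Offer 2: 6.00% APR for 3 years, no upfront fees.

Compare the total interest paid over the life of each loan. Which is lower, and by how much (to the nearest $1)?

Offer 2 by $33,691

Offer 1: at 9.30% the monthly rate is 0.0077500, so the payment is 75,800 × 0.0077500 / (1 − 1.0077500^−120) = $972.55.
Total interest on Offer 1 = 120 × $972.55 − $75,800 = $40,906.00.
Offer 2: monthly rate = 6%/12 = 0.0050000; payment = 75,800 × 0.0050000 / (1 − (1+0.0050000)^−36) = $2,305.98.
Total interest on Offer 2 = 36 × $2,305.98 − $75,800 = $7,215.28.
Offer 2 is lower by $33,690.72.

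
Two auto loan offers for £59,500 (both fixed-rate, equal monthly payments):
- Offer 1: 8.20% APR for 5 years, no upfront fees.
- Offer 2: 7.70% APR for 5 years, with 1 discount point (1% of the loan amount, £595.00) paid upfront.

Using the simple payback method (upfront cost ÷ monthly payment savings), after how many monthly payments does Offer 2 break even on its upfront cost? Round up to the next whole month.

42 months

Offer 1: at 8.20% the monthly rate is 0.0068333, so the payment is 59,500 × 0.0068333 / (1 − 1.0068333^−60) = £1,212.15.
Offer 2: at 7.70% the monthly rate is 0.0064167, so the payment is 59,500 × 0.0064167 / (1 − 1.0064167^−60) = £1,197.92.
Monthly savings = £1,212.15 − £1,197.92 = £14.23.
Break-even = £595.00 / £14.23 = 41.81 → 42 months.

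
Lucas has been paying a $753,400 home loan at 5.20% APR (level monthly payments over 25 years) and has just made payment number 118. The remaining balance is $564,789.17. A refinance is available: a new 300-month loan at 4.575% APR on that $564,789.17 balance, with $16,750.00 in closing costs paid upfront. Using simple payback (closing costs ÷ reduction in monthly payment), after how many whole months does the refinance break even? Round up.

Current payment = 753,400 × 5.2%/12 / (1 − (1+0.0043333)^−300) = $4,492.54.
Refinanced payment = 564,789.17 × 0.0038125 / (1 − (1+0.0038125)^−300) = $3,163.37.
Monthly savings = $4,492.54 − $3,163.37 = $1,329.17.
Break-even = $16,750.00 / $1,329.17 = 12.60 → 13 months.

13 months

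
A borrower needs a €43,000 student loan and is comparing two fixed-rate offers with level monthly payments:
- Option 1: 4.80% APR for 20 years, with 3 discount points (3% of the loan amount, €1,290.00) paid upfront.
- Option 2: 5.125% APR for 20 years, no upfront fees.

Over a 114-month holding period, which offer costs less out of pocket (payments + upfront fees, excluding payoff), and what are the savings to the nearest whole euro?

Option 2 by €411

Option 1: monthly rate = 4.8%/12 = 0.0040000; payment = 43,000 × 0.0040000 / (1 − (1+0.0040000)^−240) = €279.05.
Option 2: at 5.125% the monthly rate is 0.0042708, so the payment is 43,000 × 0.0042708 / (1 − 1.0042708^−240) = €286.76.
Over 114 months: Option 1 costs 114 × €279.05 + €1,290.00 = €33,101.70; Option 2 costs 114 × €286.76 = €32,690.64.
Option 2 is cheaper by €33,101.70 − €32,690.64 = €411.06.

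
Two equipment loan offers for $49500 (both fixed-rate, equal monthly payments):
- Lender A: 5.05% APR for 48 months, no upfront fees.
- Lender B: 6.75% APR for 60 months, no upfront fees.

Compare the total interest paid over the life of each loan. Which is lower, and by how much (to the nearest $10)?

Lender A: monthly rate = 5.05%/12 = 0.0042083; payment = 49,500 × 0.0042083 / (1 − (1+0.0042083)^−48) = $1,141.07.
Total interest on Lender A = 48 × $1,141.07 − $49,500 = $5,271.36.
Lender B: at 6.75% the monthly rate is 0.0056250, so the payment is 49,500 × 0.0056250 / (1 − 1.0056250^−60) = $974.33.
Total interest on Lender B = 60 × $974.33 − $49,500 = $8,959.80.
Lender A is lower by $3,688.44.

Lender A by $3,690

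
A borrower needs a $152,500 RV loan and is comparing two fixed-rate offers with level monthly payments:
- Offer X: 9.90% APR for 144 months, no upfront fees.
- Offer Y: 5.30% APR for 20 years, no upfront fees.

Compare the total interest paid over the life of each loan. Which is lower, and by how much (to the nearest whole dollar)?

Offer Y by $13,522

Offer X: monthly rate = 9.9%/12 = 0.0082500; payment = 152,500 × 0.0082500 / (1 − (1+0.0082500)^−144) = $1,813.70.
Total interest on Offer X = 144 × $1,813.70 − $152,500 = $108,672.80.
Offer Y: monthly rate = 5.3%/12 = 0.0044167; payment = 152,500 × 0.0044167 / (1 − (1+0.0044167)^−240) = $1,031.88.
Total interest on Offer Y = 240 × $1,031.88 − $152,500 = $95,151.20.
Offer Y is lower by $13,521.60.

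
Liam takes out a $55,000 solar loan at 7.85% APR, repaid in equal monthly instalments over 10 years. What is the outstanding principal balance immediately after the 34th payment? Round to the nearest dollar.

$43,498

With monthly rate i = 7.85%/12 = 0.0065417, the balance after k of n payments is P · [(1+i)^n − (1+i)^k] / [(1+i)^n − 1].
(1+0.0065417)^120 = 2.18680930 and (1+0.0065417)^34 = 1.24818730, so the balance is 55,000 × (2.18680930 − 1.24818730) / (2.18680930 − 1) = $43,498.32.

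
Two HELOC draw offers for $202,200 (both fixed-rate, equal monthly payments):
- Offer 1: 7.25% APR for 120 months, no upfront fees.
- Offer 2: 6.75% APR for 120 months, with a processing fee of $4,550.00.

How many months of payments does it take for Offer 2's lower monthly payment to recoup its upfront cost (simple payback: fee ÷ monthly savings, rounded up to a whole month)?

Offer 1: monthly rate = 7.25%/12 = 0.0060417; payment = 202,200 × 0.0060417 / (1 − (1+0.0060417)^−120) = $2,373.85.
Offer 2: monthly rate = 6.75%/12 = 0.0056250; payment = 202,200 × 0.0056250 / (1 − (1+0.0056250)^−120) = $2,321.74.
Monthly savings = $2,373.85 − $2,321.74 = $52.11.
Break-even = $4,550.00 / $52.11 = 87.32 → 88 months.

88 months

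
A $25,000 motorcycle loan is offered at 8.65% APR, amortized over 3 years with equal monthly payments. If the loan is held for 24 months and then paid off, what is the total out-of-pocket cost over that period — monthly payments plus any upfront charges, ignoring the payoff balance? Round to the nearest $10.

At 8.65% the monthly rate is 0.0072083, so the payment is 25,000 × 0.0072083 / (1 − 1.0072083^−36) = $790.93.
Total outlay = 24 × $790.93 = $18,982.32.

$18,980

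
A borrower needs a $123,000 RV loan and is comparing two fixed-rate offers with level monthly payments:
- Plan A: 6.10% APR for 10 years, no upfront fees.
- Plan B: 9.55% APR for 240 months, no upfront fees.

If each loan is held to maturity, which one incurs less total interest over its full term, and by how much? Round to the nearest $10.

Plan A: monthly rate = 6.1%/12 = 0.0050833; payment = 123,000 × 0.0050833 / (1 − (1+0.0050833)^−120) = $1,371.74.
Total interest on Plan A = 120 × $1,371.74 − $123,000 = $41,608.80.
Plan B: monthly rate = 9.55%/12 = 0.0079583; payment = 123,000 × 0.0079583 / (1 − (1+0.0079583)^−240) = $1,150.54.
Total interest on Plan B = 240 × $1,150.54 − $123,000 = $153,129.60.
Plan A is lower by $111,520.80.

Plan A by $111,520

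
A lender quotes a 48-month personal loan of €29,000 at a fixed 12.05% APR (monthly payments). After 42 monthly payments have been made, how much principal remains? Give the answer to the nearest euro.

€4,429

With monthly rate i = 12.05%/12 = 0.0100417, the balance after k of n payments is P · [(1+i)^n − (1+i)^k] / [(1+i)^n − 1].
(1+0.0100417)^48 = 1.61542170 and (1+0.0100417)^42 = 1.52142369, so the balance is 29,000 × (1.61542170 − 1.52142369) / (1.61542170 − 1) = €4,429.39.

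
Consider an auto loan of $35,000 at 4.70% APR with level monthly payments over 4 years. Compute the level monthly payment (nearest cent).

$801.28

Monthly rate = 4.7%/12 = 0.0039167; payment = 35,000 × 0.0039167 / (1 − (1+0.0039167)^−48) = $801.28.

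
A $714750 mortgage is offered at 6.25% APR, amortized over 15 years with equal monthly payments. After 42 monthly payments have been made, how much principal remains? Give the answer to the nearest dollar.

$602,130

With monthly rate i = 6.25%/12 = 0.0052083, the balance after k of n payments is P · [(1+i)^n − (1+i)^k] / [(1+i)^n − 1].
(1+0.0052083)^180 = 2.54738422 and (1+0.0052083)^42 = 1.24381381, so the balance is 714,750 × (2.54738422 − 1.24381381) / (2.54738422 − 1) = $602,130.32.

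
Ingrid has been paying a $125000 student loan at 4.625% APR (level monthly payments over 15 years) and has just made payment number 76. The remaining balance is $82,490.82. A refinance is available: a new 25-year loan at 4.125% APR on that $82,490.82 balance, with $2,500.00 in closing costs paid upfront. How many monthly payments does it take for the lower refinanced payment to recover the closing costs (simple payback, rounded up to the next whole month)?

5 months

Current payment = 125,000 × 4.625%/12 / (1 − (1+0.0038542)^−180) = $964.25.
Refinanced payment = 82,490.82 × 0.0034375 / (1 − (1+0.0034375)^−300) = $441.13.
Monthly savings = $964.25 − $441.13 = $523.12.
Break-even = $2,500.00 / $523.12 = 4.78 → 5 months.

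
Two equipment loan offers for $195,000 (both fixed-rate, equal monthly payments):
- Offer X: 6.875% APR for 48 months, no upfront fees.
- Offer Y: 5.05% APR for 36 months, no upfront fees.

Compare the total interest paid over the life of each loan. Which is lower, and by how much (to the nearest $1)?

Offer X: monthly rate = 6.875%/12 = 0.0057292; payment = 195,000 × 0.0057292 / (1 − (1+0.0057292)^−48) = $4,658.22.
Total interest on Offer X = 48 × $4,658.22 − $195,000 = $28,594.56.
Offer Y: at 5.05% the monthly rate is 0.0042083, so the payment is 195,000 × 0.0042083 / (1 − 1.0042083^−36) = $5,848.70.
Total interest on Offer Y = 36 × $5,848.70 − $195,000 = $15,553.20.
Offer Y is lower by $13,041.36.

Offer Y by $13,041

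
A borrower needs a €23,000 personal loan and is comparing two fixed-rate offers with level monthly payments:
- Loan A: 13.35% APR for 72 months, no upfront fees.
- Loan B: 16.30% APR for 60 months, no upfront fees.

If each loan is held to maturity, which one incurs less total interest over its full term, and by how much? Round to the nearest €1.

Loan A by €230

Loan A: at 13.35% the monthly rate is 0.0111250, so the payment is 23,000 × 0.0111250 / (1 − 1.0111250^−72) = €465.96.
Total interest on Loan A = 72 × €465.96 − €23,000 = €10,549.12.
Loan B: at 16.30% the monthly rate is 0.0135833, so the payment is 23,000 × 0.0135833 / (1 − 1.0135833^−60) = €562.99.
Total interest on Loan B = 60 × €562.99 − €23,000 = €10,779.40.
Loan A is lower by €230.28.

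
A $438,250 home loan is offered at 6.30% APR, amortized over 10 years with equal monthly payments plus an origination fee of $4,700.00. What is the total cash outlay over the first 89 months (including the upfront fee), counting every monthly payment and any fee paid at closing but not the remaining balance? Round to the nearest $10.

At 6.30% the monthly rate is 0.0052500, so the payment is 438,250 × 0.0052500 / (1 − 1.0052500^−120) = $4,931.76.
Total outlay = 89 × $4,931.76 + $4,700.00 = $443,626.64.

$443,630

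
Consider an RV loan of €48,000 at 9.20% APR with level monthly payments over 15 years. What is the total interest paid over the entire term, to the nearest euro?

€40,664

Monthly rate = 9.2%/12 = 0.0076667; payment = 48,000 × 0.0076667 / (1 − (1+0.0076667)^−180) = €492.58.
Total paid = 180 × €492.58 = €88,664.40; interest = €88,664.40 − €48,000 = €40,664.40.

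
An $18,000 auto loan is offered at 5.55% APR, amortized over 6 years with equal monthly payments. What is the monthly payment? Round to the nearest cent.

At 5.55% the monthly rate is 0.0046250, so the payment is 18,000 × 0.0046250 / (1 − 1.0046250^−72) = $294.50.

$294.50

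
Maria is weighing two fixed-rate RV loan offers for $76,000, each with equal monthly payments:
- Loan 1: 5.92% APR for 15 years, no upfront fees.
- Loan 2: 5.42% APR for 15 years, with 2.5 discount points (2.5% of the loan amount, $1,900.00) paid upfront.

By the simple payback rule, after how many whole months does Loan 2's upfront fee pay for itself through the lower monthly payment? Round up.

94 months

Loan 1: monthly rate = 5.92%/12 = 0.0049333; payment = 76,000 × 0.0049333 / (1 − (1+0.0049333)^−180) = $638.05.
Loan 2: at 5.42% the monthly rate is 0.0045167, so the payment is 76,000 × 0.0045167 / (1 − 1.0045167^−180) = $617.76.
Monthly savings = $638.05 − $617.76 = $20.29.
Break-even = $1,900.00 / $20.29 = 93.64 → 94 months.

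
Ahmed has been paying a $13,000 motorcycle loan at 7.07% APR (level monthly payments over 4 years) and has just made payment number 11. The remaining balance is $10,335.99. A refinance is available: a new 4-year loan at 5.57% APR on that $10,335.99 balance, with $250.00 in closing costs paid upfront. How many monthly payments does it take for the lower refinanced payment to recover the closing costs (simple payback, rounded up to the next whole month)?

4 months

Current payment = 13,000 × 7.07%/12 / (1 − (1+0.0058917)^−48) = $311.72.
Refinanced payment = 10,335.99 × 0.0046417 / (1 − (1+0.0046417)^−48) = $240.71.
Monthly savings = $311.72 − $240.71 = $71.01.
Break-even = $250.00 / $71.01 = 3.52 → 4 months.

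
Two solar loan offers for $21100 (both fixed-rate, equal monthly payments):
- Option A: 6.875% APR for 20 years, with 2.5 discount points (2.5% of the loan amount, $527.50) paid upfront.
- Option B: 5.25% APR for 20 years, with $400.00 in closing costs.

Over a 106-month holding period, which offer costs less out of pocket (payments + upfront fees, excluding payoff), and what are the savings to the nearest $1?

Option A: monthly rate = 6.875%/12 = 0.0057292; payment = 21,100 × 0.0057292 / (1 − (1+0.0057292)^−240) = $162.01.
Option B: monthly rate = 5.25%/12 = 0.0043750; payment = 21,100 × 0.0043750 / (1 − (1+0.0043750)^−240) = $142.18.
Over 106 months: Option A costs 106 × $162.01 + $527.50 = $17,700.56; Option B costs 106 × $142.18 + $400.00 = $15,471.08.
Option B is cheaper by $17,700.56 − $15,471.08 = $2,229.48.

Option B by $2,229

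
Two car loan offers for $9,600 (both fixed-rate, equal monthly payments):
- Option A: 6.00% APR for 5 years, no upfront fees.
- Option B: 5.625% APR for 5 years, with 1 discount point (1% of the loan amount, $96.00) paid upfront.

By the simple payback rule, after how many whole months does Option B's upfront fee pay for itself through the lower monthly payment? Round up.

Option A: monthly rate = 6%/12 = 0.0050000; payment = 9,600 × 0.0050000 / (1 − (1+0.0050000)^−60) = $185.59.
Option B: monthly rate = 5.625%/12 = 0.0046875; payment = 9,600 × 0.0046875 / (1 − (1+0.0046875)^−60) = $183.93.
Monthly savings = $185.59 − $183.93 = $1.66.
Break-even = $96.00 / $1.66 = 57.83 → 58 months.

58 months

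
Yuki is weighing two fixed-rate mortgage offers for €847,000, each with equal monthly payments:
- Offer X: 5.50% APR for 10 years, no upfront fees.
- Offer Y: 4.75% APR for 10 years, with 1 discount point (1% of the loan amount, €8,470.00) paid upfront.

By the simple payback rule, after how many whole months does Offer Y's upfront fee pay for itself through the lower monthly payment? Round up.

28 months

Offer X: monthly rate = 5.5%/12 = 0.0045833; payment = 847,000 × 0.0045833 / (1 − (1+0.0045833)^−120) = €9,192.18.
Offer Y: at 4.75% the monthly rate is 0.0039583, so the payment is 847,000 × 0.0039583 / (1 − 1.0039583^−120) = €8,880.60.
Monthly savings = €9,192.18 − €8,880.60 = €311.58.
Break-even = €8,470.00 / €311.58 = 27.18 → 28 months.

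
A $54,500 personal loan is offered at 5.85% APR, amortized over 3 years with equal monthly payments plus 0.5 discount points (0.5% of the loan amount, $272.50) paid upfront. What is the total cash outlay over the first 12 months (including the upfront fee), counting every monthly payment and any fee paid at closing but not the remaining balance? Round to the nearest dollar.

$20,124

Monthly rate = 5.85%/12 = 0.0048750; payment = 54,500 × 0.0048750 / (1 − (1+0.0048750)^−36) = $1,654.29.
Total outlay = 12 × $1,654.29 + $272.50 = $20,123.98.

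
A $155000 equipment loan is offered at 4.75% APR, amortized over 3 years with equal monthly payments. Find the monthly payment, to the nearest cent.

At 4.75% the monthly rate is 0.0039583, so the payment is 155,000 × 0.0039583 / (1 − 1.0039583^−36) = $4,628.11.

$4,628.11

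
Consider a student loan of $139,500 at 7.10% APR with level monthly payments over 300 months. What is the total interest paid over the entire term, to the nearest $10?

At 7.10% the monthly rate is 0.0059167, so the payment is 139,500 × 0.0059167 / (1 − 1.0059167^−300) = $994.87.
Total paid = 300 × $994.87 = $298,461.00; interest = $298,461.00 − $139,500 = $158,961.00.

$158,960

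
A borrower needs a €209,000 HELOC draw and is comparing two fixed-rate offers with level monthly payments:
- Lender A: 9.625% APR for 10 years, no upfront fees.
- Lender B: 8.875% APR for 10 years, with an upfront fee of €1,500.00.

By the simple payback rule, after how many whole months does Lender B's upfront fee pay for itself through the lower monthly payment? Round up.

18 months

Lender A: monthly rate = 9.625%/12 = 0.0080208; payment = 209,000 × 0.0080208 / (1 − (1+0.0080208)^−120) = €2,718.73.
Lender B: monthly rate = 8.875%/12 = 0.0073958; payment = 209,000 × 0.0073958 / (1 − (1+0.0073958)^−120) = €2,633.41.
Monthly savings = €2,718.73 − €2,633.41 = €85.32.
Break-even = €1,500.00 / €85.32 = 17.58 → 18 months.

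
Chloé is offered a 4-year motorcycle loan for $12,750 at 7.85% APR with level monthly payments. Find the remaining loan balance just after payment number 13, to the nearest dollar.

$9,681

With monthly rate i = 7.85%/12 = 0.0065417, the balance after k of n payments is P · [(1+i)^n − (1+i)^k] / [(1+i)^n − 1].
(1+0.0065417)^48 = 1.36749065 and (1+0.0065417)^13 = 1.08846094, so the balance is 12,750 × (1.36749065 − 1.08846094) / (1.36749065 − 1) = $9,680.87.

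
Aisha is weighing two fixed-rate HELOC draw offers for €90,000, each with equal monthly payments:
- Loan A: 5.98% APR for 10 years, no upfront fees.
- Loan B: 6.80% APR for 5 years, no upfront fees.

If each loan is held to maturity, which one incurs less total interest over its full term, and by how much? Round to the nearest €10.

Loan B by €13,380

Loan A: monthly rate = 5.98%/12 = 0.0049833; payment = 90,000 × 0.0049833 / (1 − (1+0.0049833)^−120) = €998.28.
Total interest on Loan A = 120 × €998.28 − €90,000 = €29,793.60.
Loan B: monthly rate = 6.8%/12 = 0.0056667; payment = 90,000 × 0.0056667 / (1 − (1+0.0056667)^−60) = €1,773.63.
Total interest on Loan B = 60 × €1,773.63 − €90,000 = €16,417.80.
Loan B is lower by €13,375.80.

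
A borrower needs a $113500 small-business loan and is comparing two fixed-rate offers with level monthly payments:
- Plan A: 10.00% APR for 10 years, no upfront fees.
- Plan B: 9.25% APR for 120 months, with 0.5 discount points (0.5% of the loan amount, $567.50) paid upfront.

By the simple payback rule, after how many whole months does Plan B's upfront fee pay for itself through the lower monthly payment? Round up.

Plan A: monthly rate = 10%/12 = 0.0083333; payment = 113,500 × 0.0083333 / (1 − (1+0.0083333)^−120) = $1,499.91.
Plan B: monthly rate = 9.25%/12 = 0.0077083; payment = 113,500 × 0.0077083 / (1 − (1+0.0077083)^−120) = $1,453.17.
Monthly savings = $1,499.91 − $1,453.17 = $46.74.
Break-even = $567.50 / $46.74 = 12.14 → 13 months.

13 months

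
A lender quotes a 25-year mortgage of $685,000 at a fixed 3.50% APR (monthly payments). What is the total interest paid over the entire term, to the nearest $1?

$343,781

Monthly rate = 3.5%/12 = 0.0029167; payment = 685,000 × 0.0029167 / (1 − (1+0.0029167)^−300) = $3,429.27.
Total paid = 300 × $3,429.27 = $1,028,781.00; interest = $1,028,781.00 − $685,000 = $343,781.00.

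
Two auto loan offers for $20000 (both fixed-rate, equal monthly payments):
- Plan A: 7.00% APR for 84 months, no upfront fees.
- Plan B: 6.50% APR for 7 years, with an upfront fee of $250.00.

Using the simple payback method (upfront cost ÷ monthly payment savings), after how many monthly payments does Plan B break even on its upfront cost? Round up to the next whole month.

52 months

Plan A: at 7.00% the monthly rate is 0.0058333, so the payment is 20,000 × 0.0058333 / (1 − 1.0058333^−84) = $301.85.
Plan B: at 6.50% the monthly rate is 0.0054167, so the payment is 20,000 × 0.0054167 / (1 − 1.0054167^−84) = $296.99.
Monthly savings = $301.85 − $296.99 = $4.86.
Break-even = $250.00 / $4.86 = 51.44 → 52 months.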